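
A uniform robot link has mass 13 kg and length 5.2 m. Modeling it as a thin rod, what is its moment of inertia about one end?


I = (1/3) * m * L^2
= (1/3) * 13 * 5.2^2
= 0.333333 * 13 * 27.04
= 117.1733 kg*m^2


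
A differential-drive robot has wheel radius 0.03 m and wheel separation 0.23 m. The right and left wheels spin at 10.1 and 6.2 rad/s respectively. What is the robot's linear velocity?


vR = r*wR = 0.03*10.1 = 0.303 m/s
vL = r*wL = 0.03*6.2 = 0.186 m/s
v = (vR+vL)/2 = 0.2445 m/s
omega = (vR-vL)/L = 0.5087 rad/s
linear velocity = 0.2445 m/s


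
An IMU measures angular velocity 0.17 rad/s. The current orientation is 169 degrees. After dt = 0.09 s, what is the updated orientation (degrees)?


delta_theta = w * dt = 0.17 * 0.09 = 0.0153 rad
= 0.8766 deg
theta_new = 169 + 0.8766 = 169.8766 deg


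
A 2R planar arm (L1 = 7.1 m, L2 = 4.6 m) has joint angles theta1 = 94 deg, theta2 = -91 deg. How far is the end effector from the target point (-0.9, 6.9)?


End effector via forward kinematics:
x = L1*cos(t1) + L2*cos(t1+t2) = 4.0984
y = L1*sin(t1) + L2*sin(t1+t2) = 7.3235
Distance to target:
d = sqrt((-0.9 - 4.0984)^2 + (6.9 - 7.3235)^2)
= sqrt(24.9843 + 0.1793)
= 5.0163 m


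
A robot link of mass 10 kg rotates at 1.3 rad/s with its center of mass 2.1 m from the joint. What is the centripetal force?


F = m * omega^2 * r
= 10 * 1.3^2 * 2.1
= 10 * 1.69 * 2.1
= 35.49 N


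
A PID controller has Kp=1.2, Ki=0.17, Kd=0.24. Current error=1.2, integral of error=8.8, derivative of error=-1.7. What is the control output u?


u = Kp*e + Ki*int(e) + Kd*de/dt
= 1.2*1.2 + 0.17*8.8 + 0.24*(-1.7)
= 1.44 + 1.496 + -0.408
= 2.528


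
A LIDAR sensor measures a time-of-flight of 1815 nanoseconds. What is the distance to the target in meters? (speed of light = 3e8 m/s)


tof = 1815 ns = 1.815e-06 s
dist = c * tof / 2
= 3e8 * 1.815e-06 / 2
= 272.25 m


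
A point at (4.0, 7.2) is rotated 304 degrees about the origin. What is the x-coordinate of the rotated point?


x' = x*cos(theta) - y*sin(theta)
cos(304 deg) = 0.5592, sin(304 deg) = -0.829
x' = 4.0 * 0.5592 - 7.2 * -0.829
= 2.2368 - -5.9691
= 8.2058


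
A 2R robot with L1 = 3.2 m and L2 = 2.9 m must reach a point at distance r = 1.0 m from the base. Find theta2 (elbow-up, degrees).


cos(theta2) = (r^2 - L1^2 - L2^2) / (2*L1*L2)
cos(theta2) = (1.0 - 10.24 - 8.41) / 18.56
cos(theta2) = -0.95097
theta2 = 161.9839 degrees


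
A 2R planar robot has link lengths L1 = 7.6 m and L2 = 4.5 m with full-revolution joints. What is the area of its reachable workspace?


r_max = L1 + L2 = 12.1 m
r_min = |L1 - L2| = 3.1 m
Area = pi*(r_max^2 - r_min^2)
= pi*(146.41 - 9.61)
= pi * 136.8
= 429.7699 m^2


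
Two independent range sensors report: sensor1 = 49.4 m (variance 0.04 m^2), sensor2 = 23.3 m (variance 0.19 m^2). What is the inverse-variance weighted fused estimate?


w1 = (1/var1) / (1/var1 + 1/var2)
   = 25.0 / (25.0 + 5.2632) = 0.8261
w2 = 1 - w1 = 0.1739
fused = w1*s1 + w2*s2 = 40.8087 + 4.0522
= 44.8609 m


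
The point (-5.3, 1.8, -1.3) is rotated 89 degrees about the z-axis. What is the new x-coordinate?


Rotation about z-axis: x' = x*cos(theta) - y*sin(theta)
= -5.3 * 0.0175 - 1.8 * 0.9998
= -1.8922


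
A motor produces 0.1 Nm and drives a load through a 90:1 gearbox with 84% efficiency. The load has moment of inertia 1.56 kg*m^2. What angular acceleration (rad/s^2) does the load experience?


tau_out = tau_motor * N * eta
= 0.1 * 90 * 0.84 = 7.56 Nm
alpha = tau_out / I = 7.56 / 1.56
= 4.8462 rad/s^2


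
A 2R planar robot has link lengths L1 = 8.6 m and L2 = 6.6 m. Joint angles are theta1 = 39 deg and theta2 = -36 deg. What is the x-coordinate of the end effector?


Convert angles to radians: theta1 = 0.6807, theta2 = -0.6283
x = L1*cos(theta1) + L2*cos(theta1+theta2)
x = 6.6835 + 6.591
x = 13.2744


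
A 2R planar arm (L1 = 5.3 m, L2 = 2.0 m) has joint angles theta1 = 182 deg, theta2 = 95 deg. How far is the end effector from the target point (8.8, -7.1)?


End effector via forward kinematics:
x = L1*cos(t1) + L2*cos(t1+t2) = -5.053
y = L1*sin(t1) + L2*sin(t1+t2) = -2.1701
Distance to target:
d = sqrt((8.8 - -5.053)^2 + (-7.1 - -2.1701)^2)
= sqrt(191.9065 + 24.3043)
= 14.7041 m


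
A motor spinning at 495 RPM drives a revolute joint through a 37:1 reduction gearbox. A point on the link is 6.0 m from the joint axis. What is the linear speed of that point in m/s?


omega_motor = 495 * 2*pi/60 = 51.8363 rad/s
omega_joint = omega_motor / 37 = 1.401 rad/s
v = omega_joint * r = 1.401 * 6.0
= 8.4059 m/s


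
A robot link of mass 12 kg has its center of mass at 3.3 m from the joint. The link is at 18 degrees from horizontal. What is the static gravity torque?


tau = m*g*L*cos(angle)
= 12 * 9.81 * 3.3 * cos(18 deg)
= 12 * 9.81 * 3.3 * 0.9511
= 369.4626 Nm


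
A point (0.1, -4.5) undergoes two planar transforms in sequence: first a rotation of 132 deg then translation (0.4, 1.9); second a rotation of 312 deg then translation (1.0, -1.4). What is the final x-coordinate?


After transform 1:
x1 = cos(132)*0.1 - sin(132)*-4.5 + 0.4 = 3.6772
y1 = sin(132)*0.1 + cos(132)*-4.5 + 1.9 = 4.9854
After transform 2:
x2 = cos(312)*3.6772 - sin(312)*4.9854 + 1.0
= 7.1654


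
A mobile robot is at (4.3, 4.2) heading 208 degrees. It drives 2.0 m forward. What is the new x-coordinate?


x_new = x0 + d*cos(theta)
= 4.3 + 2.0*cos(208)
= 4.3 + -1.7659
= 2.5341


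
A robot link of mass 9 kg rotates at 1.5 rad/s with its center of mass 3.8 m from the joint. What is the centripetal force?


F = m * omega^2 * r
= 9 * 1.5^2 * 3.8
= 9 * 2.25 * 3.8
= 76.95 N


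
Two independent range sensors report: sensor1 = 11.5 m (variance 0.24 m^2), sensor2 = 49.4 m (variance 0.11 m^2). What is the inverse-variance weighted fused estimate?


w1 = (1/var1) / (1/var1 + 1/var2)
   = 4.1667 / (4.1667 + 9.0909) = 0.3143
w2 = 1 - w1 = 0.6857
fused = w1*s1 + w2*s2 = 3.6143 + 33.8743
= 37.4886 m


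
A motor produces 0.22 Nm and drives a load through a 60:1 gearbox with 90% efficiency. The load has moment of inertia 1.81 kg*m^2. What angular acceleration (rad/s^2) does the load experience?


tau_out = tau_motor * N * eta
= 0.22 * 60 * 0.9 = 11.88 Nm
alpha = tau_out / I = 11.88 / 1.81
= 6.5635 rad/s^2


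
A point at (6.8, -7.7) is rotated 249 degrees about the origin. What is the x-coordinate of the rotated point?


x' = x*cos(theta) - y*sin(theta)
cos(249 deg) = -0.3584, sin(249 deg) = -0.9336
x' = 6.8 * -0.3584 - -7.7 * -0.9336
= -2.4369 - 7.1886
= -9.6255


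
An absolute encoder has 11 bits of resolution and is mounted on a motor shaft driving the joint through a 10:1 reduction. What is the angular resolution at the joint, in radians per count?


counts = 2^11 = 2048
effective counts at joint = 2048 * 10 = 20480
resolution = 2*pi / 20480
= 3.0680e-04 rad/count


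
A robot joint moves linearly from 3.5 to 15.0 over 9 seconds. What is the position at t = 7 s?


s = t/T = 7/9 = 0.7778
p(t) = p0 + (pf-p0)*s
= 3.5 + (15.0 - 3.5) * 0.7778
= 12.4444


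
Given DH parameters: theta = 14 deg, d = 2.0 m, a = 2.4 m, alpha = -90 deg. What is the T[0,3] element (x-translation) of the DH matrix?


T[0,3] = a * cos(theta)
= 2.4 * cos(14 deg)
= 2.4 * 0.9703
= 2.3287


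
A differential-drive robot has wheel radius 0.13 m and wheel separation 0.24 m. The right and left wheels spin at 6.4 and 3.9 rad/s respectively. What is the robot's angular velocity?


vR = r*wR = 0.13*6.4 = 0.832 m/s
vL = r*wL = 0.13*3.9 = 0.507 m/s
v = (vR+vL)/2 = 0.6695 m/s
omega = (vR-vL)/L = 1.3542 rad/s
angular velocity = 1.3542 rad/s


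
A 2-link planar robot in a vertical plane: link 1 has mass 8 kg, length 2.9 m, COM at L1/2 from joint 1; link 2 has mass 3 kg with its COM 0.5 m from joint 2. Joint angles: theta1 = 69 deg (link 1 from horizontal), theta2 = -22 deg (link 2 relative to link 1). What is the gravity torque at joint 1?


Horizontal distance from joint 1 to link-1 COM:
  x_c1 = (L1/2)*cos(t1) = 1.45 * 0.3584 = 0.5196 m
Horizontal distance from joint 1 to link-2 COM:
  x_c2 = L1*cos(t1) + Lc2*cos(t1+t2)
       = 2.9*0.3584 + 0.5*0.682 = 1.3803 m
tau1 = m1*g*x_c1 + m2*g*x_c2
     = 8*9.81*0.5196 + 3*9.81*1.3803
     = 40.7808 + 40.6212
     = 81.4021 Nm


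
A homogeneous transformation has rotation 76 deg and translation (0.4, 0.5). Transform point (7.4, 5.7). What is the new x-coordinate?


x' = cos(theta)*px - sin(theta)*py + tx
= 0.2419*7.4 - 0.9703*5.7 + 0.4
= -3.3405


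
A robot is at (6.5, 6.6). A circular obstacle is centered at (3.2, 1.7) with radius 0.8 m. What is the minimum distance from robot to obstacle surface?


center_dist = sqrt((6.5-3.2)^2 + (6.6-1.7)^2)
= sqrt(10.89 + 24.01)
= 5.9076
min_dist = center_dist - radius = 5.9076 - 0.8 = 5.1076 m


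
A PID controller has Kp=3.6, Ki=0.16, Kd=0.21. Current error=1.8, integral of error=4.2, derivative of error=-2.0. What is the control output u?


u = Kp*e + Ki*int(e) + Kd*de/dt
= 3.6*1.8 + 0.16*4.2 + 0.21*(-2.0)
= 6.48 + 0.672 + -0.42
= 6.732


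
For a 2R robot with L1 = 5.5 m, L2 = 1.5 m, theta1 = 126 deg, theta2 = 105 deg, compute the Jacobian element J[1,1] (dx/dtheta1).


J[1,1] = -L1*sin(t1) - L2*sin(t1+t2)
= -5.5*sin(126) - 1.5*sin(231)
= -3.2839


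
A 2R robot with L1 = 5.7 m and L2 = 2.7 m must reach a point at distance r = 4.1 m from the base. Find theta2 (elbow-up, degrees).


cos(theta2) = (r^2 - L1^2 - L2^2) / (2*L1*L2)
cos(theta2) = (16.81 - 32.49 - 7.29) / 30.78
cos(theta2) = -0.746264
theta2 = 138.2678 degrees


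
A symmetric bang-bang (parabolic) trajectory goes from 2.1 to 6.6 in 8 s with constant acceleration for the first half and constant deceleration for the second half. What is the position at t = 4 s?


Symmetric rest-to-rest: each phase covers (pf-p0)/2 in time T/2. 0.5*a*(T/2)^2 = (pf-p0)/2 => a = 4*(pf-p0)/T^2
a = 4*(6.6-2.1)/8^2 = 0.2812
t = 4 is in the acceleration phase (t <= T/2).
p = p0 + 0.5*a*t^2 = 2.1 + 0.5*0.2812*4^2
= 4.35


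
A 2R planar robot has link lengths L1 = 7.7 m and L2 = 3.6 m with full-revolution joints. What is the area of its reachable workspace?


r_max = L1 + L2 = 11.3 m
r_min = |L1 - L2| = 4.1 m
Area = pi*(r_max^2 - r_min^2)
= pi*(127.69 - 16.81)
= pi * 110.88
= 348.3398 m^2


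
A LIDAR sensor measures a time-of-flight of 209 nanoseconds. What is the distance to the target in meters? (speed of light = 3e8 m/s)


tof = 209 ns = 2.09e-07 s
dist = c * tof / 2
= 3e8 * 2.09e-07 / 2
= 31.35 m


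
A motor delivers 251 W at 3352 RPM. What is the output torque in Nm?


omega = 3352 * 2*pi/60 = 351.0206 rad/s
tau = P / omega = 251 / 351.0206
= 0.7151 Nm


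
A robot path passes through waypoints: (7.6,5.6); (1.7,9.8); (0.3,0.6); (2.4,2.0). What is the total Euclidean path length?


Segment lengths:
  seg1 = sqrt((-5.9)^2 + (4.2)^2) = 7.2422
  seg2 = sqrt((-1.4)^2 + (-9.2)^2) = 9.3059
  seg3 = sqrt((2.1)^2 + (1.4)^2) = 2.5239
Total = 19.072


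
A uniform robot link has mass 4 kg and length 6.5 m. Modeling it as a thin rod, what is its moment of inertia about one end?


I = (1/3) * m * L^2
= (1/3) * 4 * 6.5^2
= 0.333333 * 4 * 42.25
= 56.3333 kg*m^2


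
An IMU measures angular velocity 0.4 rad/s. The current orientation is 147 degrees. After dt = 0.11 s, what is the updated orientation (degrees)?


delta_theta = w * dt = 0.4 * 0.11 = 0.044 rad
= 2.521 deg
theta_new = 147 + 2.521 = 149.521 deg


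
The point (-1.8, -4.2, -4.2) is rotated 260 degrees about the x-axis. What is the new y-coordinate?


Rotation about x-axis: y' = y*cos(theta) - z*sin(theta)
= -4.2 * -0.1736 - -4.2 * -0.9848
= -3.4069


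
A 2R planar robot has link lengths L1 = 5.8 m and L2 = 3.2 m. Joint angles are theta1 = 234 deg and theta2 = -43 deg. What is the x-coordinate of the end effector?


Convert angles to radians: theta1 = 4.0841, theta2 = -0.7505
x = L1*cos(theta1) + L2*cos(theta1+theta2)
x = -3.4092 + -3.1412
x = -6.5504


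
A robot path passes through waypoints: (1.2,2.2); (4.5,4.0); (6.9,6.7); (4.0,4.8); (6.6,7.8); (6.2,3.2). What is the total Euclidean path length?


Segment lengths:
  seg1 = sqrt((3.3)^2 + (1.8)^2) = 3.759
  seg2 = sqrt((2.4)^2 + (2.7)^2) = 3.6125
  seg3 = sqrt((-2.9)^2 + (-1.9)^2) = 3.467
  seg4 = sqrt((2.6)^2 + (3.0)^2) = 3.9699
  seg5 = sqrt((-0.4)^2 + (-4.6)^2) = 4.6174
Total = 19.4257


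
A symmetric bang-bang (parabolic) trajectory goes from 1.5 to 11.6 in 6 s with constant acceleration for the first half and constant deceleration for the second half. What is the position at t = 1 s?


Symmetric rest-to-rest: each phase covers (pf-p0)/2 in time T/2. 0.5*a*(T/2)^2 = (pf-p0)/2 => a = 4*(pf-p0)/T^2
a = 4*(11.6-1.5)/6^2 = 1.1222
t = 1 is in the acceleration phase (t <= T/2).
p = p0 + 0.5*a*t^2 = 1.5 + 0.5*1.1222*1^2
= 2.0611


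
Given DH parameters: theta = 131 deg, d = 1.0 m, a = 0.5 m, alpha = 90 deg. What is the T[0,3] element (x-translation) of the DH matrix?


T[0,3] = a * cos(theta)
= 0.5 * cos(131 deg)
= 0.5 * -0.6561
= -0.328


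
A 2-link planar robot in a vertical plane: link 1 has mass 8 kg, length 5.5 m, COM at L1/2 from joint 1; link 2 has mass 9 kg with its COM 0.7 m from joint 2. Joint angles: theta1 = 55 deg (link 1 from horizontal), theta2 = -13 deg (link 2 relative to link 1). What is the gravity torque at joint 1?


Horizontal distance from joint 1 to link-1 COM:
  x_c1 = (L1/2)*cos(t1) = 2.75 * 0.5736 = 1.5773 m
Horizontal distance from joint 1 to link-2 COM:
  x_c2 = L1*cos(t1) + Lc2*cos(t1+t2)
       = 5.5*0.5736 + 0.7*0.7431 = 3.6749 m
tau1 = m1*g*x_c1 + m2*g*x_c2
     = 8*9.81*1.5773 + 9*9.81*3.6749
     = 123.7893 + 324.4544
     = 448.2437 Nm


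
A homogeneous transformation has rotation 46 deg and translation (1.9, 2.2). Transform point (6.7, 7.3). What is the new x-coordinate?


x' = cos(theta)*px - sin(theta)*py + tx
= 0.6947*6.7 - 0.7193*7.3 + 1.9
= 1.303


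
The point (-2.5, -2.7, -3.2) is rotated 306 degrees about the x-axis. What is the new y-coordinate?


Rotation about x-axis: y' = y*cos(theta) - z*sin(theta)
= -2.7 * 0.5878 - -3.2 * -0.809
= -4.1759


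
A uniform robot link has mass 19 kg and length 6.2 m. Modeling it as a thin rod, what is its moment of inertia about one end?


I = (1/3) * m * L^2
= (1/3) * 19 * 6.2^2
= 0.333333 * 19 * 38.44
= 243.4533 kg*m^2


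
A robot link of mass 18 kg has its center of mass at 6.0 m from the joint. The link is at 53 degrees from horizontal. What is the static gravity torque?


tau = m*g*L*cos(angle)
= 18 * 9.81 * 6.0 * cos(53 deg)
= 18 * 9.81 * 6.0 * 0.6018
= 637.611 Nm


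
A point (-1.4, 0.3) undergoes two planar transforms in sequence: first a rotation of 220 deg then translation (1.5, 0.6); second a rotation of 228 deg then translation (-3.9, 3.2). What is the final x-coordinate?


After transform 1:
x1 = cos(220)*-1.4 - sin(220)*0.3 + 1.5 = 2.7653
y1 = sin(220)*-1.4 + cos(220)*0.3 + 0.6 = 1.2701
After transform 2:
x2 = cos(228)*2.7653 - sin(228)*1.2701 + -3.9
= -4.8065


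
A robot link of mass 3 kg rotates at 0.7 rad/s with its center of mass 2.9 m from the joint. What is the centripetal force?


F = m * omega^2 * r
= 3 * 0.7^2 * 2.9
= 3 * 0.49 * 2.9
= 4.263 N


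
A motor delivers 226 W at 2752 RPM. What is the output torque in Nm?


omega = 2752 * 2*pi/60 = 288.1888 rad/s
tau = P / omega = 226 / 288.1888
= 0.7842 Nm


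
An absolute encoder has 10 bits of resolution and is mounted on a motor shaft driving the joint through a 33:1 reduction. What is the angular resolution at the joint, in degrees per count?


counts = 2^10 = 1024
effective counts at joint = 1024 * 33 = 33792
resolution = 360 / 33792
= 0.0107 deg/count


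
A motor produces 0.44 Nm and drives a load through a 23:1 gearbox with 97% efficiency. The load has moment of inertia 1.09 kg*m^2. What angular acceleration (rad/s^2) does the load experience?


tau_out = tau_motor * N * eta
= 0.44 * 23 * 0.97 = 9.8164 Nm
alpha = tau_out / I = 9.8164 / 1.09
= 9.0059 rad/s^2


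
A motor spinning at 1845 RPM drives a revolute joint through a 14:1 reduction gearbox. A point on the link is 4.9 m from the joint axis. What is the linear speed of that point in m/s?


omega_motor = 1845 * 2*pi/60 = 193.2079 rad/s
omega_joint = omega_motor / 14 = 13.8006 rad/s
v = omega_joint * r = 13.8006 * 4.9
= 67.6228 m/s


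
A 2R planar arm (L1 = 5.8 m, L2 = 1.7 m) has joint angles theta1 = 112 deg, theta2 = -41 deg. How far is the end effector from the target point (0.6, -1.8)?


End effector via forward kinematics:
x = L1*cos(t1) + L2*cos(t1+t2) = -1.6193
y = L1*sin(t1) + L2*sin(t1+t2) = 6.985
Distance to target:
d = sqrt((0.6 - -1.6193)^2 + (-1.8 - 6.985)^2)
= sqrt(4.9251 + 77.1771)
= 9.061 m


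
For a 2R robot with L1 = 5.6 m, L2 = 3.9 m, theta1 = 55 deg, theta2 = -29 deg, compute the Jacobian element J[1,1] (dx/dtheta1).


J[1,1] = -L1*sin(t1) - L2*sin(t1+t2)
= -5.6*sin(55) - 3.9*sin(26)
= -6.2969


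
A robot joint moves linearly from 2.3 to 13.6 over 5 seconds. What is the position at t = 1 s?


s = t/T = 1/5 = 0.2
p(t) = p0 + (pf-p0)*s
= 2.3 + (13.6 - 2.3) * 0.2
= 4.56


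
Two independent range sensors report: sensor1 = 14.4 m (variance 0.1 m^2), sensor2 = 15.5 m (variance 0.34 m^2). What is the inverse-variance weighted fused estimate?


w1 = (1/var1) / (1/var1 + 1/var2)
   = 10.0 / (10.0 + 2.9412) = 0.7727
w2 = 1 - w1 = 0.2273
fused = w1*s1 + w2*s2 = 11.1273 + 3.5227
= 14.65 m


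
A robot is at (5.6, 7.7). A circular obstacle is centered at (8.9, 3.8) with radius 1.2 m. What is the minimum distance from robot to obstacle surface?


center_dist = sqrt((5.6-8.9)^2 + (7.7-3.8)^2)
= sqrt(10.89 + 15.21)
= 5.1088
min_dist = center_dist - radius = 5.1088 - 1.2 = 3.9088 m


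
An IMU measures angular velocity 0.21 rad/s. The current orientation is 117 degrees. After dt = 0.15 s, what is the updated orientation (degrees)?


delta_theta = w * dt = 0.21 * 0.15 = 0.0315 rad
= 1.8048 deg
theta_new = 117 + 1.8048 = 118.8048 deg


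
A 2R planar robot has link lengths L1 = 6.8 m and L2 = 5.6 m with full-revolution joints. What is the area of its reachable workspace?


r_max = L1 + L2 = 12.4 m
r_min = |L1 - L2| = 1.2 m
Area = pi*(r_max^2 - r_min^2)
= pi*(153.76 - 1.44)
= pi * 152.32
= 478.5274 m^2


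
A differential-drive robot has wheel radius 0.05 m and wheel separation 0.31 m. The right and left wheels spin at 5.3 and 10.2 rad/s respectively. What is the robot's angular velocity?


vR = r*wR = 0.05*5.3 = 0.265 m/s
vL = r*wL = 0.05*10.2 = 0.51 m/s
v = (vR+vL)/2 = 0.3875 m/s
omega = (vR-vL)/L = -0.7903 rad/s
angular velocity = -0.7903 rad/s


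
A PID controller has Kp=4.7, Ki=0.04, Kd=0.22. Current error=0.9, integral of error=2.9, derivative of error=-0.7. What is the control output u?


u = Kp*e + Ki*int(e) + Kd*de/dt
= 4.7*0.9 + 0.04*2.9 + 0.22*(-0.7)
= 4.23 + 0.116 + -0.154
= 4.192


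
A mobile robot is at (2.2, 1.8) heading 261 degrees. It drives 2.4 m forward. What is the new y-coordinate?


y_new = y0 + d*sin(theta)
= 1.8 + 2.4*sin(261)
= 1.8 + -2.3705
= -0.5705


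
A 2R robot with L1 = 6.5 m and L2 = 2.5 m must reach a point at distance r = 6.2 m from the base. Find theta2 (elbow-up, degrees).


cos(theta2) = (r^2 - L1^2 - L2^2) / (2*L1*L2)
cos(theta2) = (38.44 - 42.25 - 6.25) / 32.5
cos(theta2) = -0.309538
theta2 = 108.0314 degrees


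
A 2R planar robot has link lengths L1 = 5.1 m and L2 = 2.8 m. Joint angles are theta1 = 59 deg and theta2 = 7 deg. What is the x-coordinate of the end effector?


Convert angles to radians: theta1 = 1.0297, theta2 = 0.1222
x = L1*cos(theta1) + L2*cos(theta1+theta2)
x = 2.6267 + 1.1389
x = 3.7656


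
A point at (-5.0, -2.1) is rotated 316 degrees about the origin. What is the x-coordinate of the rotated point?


x' = x*cos(theta) - y*sin(theta)
cos(316 deg) = 0.7193, sin(316 deg) = -0.6947
x' = -5.0 * 0.7193 - -2.1 * -0.6947
= -3.5967 - 1.4588
= -5.0555


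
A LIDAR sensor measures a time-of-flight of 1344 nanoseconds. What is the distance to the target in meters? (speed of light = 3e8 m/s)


tof = 1344 ns = 1.344e-06 s
dist = c * tof / 2
= 3e8 * 1.344e-06 / 2
= 201.6 m


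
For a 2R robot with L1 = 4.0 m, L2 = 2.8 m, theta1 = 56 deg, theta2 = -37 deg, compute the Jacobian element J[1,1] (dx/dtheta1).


J[1,1] = -L1*sin(t1) - L2*sin(t1+t2)
= -4.0*sin(56) - 2.8*sin(19)
= -4.2277


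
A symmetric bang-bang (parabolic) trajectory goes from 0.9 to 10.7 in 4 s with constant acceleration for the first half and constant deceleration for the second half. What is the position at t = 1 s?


Symmetric rest-to-rest: each phase covers (pf-p0)/2 in time T/2. 0.5*a*(T/2)^2 = (pf-p0)/2 => a = 4*(pf-p0)/T^2
a = 4*(10.7-0.9)/4^2 = 2.45
t = 1 is in the acceleration phase (t <= T/2).
p = p0 + 0.5*a*t^2 = 0.9 + 0.5*2.45*1^2
= 2.125


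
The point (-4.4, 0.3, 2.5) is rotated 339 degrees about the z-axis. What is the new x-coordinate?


Rotation about z-axis: x' = x*cos(theta) - y*sin(theta)
= -4.4 * 0.9336 - 0.3 * -0.3584
= -4.0002


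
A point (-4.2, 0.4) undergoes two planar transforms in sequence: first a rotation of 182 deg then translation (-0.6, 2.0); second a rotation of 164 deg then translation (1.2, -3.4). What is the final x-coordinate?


After transform 1:
x1 = cos(182)*-4.2 - sin(182)*0.4 + -0.6 = 3.6114
y1 = sin(182)*-4.2 + cos(182)*0.4 + 2.0 = 1.7468
After transform 2:
x2 = cos(164)*3.6114 - sin(164)*1.7468 + 1.2
= -2.753


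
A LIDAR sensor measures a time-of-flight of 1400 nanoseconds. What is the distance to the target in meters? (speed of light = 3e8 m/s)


tof = 1400 ns = 1.4e-06 s
dist = c * tof / 2
= 3e8 * 1.4e-06 / 2
= 210.0 m


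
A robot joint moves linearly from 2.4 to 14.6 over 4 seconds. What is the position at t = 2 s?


s = t/T = 2/4 = 0.5
p(t) = p0 + (pf-p0)*s
= 2.4 + (14.6 - 2.4) * 0.5
= 8.5


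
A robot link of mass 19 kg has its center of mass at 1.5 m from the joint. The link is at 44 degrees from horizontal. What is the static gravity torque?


tau = m*g*L*cos(angle)
= 19 * 9.81 * 1.5 * cos(44 deg)
= 19 * 9.81 * 1.5 * 0.7193
= 201.1166 Nm


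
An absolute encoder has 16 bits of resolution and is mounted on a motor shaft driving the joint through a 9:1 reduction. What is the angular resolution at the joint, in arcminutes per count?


counts = 2^16 = 65536
effective counts at joint = 65536 * 9 = 589824
resolution = 360*60 / 589824
= 0.0366 arcmin/count


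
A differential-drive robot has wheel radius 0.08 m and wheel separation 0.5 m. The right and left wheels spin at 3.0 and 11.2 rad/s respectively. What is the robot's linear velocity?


vR = r*wR = 0.08*3.0 = 0.24 m/s
vL = r*wL = 0.08*11.2 = 0.896 m/s
v = (vR+vL)/2 = 0.568 m/s
omega = (vR-vL)/L = -1.312 rad/s
linear velocity = 0.568 m/s


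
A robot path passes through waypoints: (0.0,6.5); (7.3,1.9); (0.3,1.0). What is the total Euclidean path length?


Segment lengths:
  seg1 = sqrt((7.3)^2 + (-4.6)^2) = 8.6284
  seg2 = sqrt((-7.0)^2 + (-0.9)^2) = 7.0576
Total = 15.6861


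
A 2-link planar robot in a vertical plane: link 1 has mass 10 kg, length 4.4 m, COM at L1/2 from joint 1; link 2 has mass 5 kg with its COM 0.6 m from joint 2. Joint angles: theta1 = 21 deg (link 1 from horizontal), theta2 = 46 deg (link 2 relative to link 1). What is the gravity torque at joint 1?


Horizontal distance from joint 1 to link-1 COM:
  x_c1 = (L1/2)*cos(t1) = 2.2 * 0.9336 = 2.0539 m
Horizontal distance from joint 1 to link-2 COM:
  x_c2 = L1*cos(t1) + Lc2*cos(t1+t2)
       = 4.4*0.9336 + 0.6*0.3907 = 4.3422 m
tau1 = m1*g*x_c1 + m2*g*x_c2
     = 10*9.81*2.0539 + 5*9.81*4.3422
     = 201.4853 + 212.9845
     = 414.4699 Nm


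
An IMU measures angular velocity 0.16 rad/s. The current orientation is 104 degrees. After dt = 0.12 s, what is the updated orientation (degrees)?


delta_theta = w * dt = 0.16 * 0.12 = 0.0192 rad
= 1.1001 deg
theta_new = 104 + 1.1001 = 105.1001 deg


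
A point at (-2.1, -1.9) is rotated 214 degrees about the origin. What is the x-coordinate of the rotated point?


x' = x*cos(theta) - y*sin(theta)
cos(214 deg) = -0.829, sin(214 deg) = -0.5592
x' = -2.1 * -0.829 - -1.9 * -0.5592
= 1.741 - 1.0625
= 0.6785


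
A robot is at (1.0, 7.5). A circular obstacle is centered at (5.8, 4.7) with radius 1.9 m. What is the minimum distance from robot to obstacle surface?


center_dist = sqrt((1.0-5.8)^2 + (7.5-4.7)^2)
= sqrt(23.04 + 7.84)
= 5.557
min_dist = center_dist - radius = 5.557 - 1.9 = 3.657 m


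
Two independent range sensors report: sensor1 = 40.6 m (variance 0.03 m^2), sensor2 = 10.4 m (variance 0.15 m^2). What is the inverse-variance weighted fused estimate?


w1 = (1/var1) / (1/var1 + 1/var2)
   = 33.3333 / (33.3333 + 6.6667) = 0.8333
w2 = 1 - w1 = 0.1667
fused = w1*s1 + w2*s2 = 33.8333 + 1.7333
= 35.5667 m


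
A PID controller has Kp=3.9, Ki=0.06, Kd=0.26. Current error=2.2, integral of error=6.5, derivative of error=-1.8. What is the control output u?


u = Kp*e + Ki*int(e) + Kd*de/dt
= 3.9*2.2 + 0.06*6.5 + 0.26*(-1.8)
= 8.58 + 0.39 + -0.468
= 8.502


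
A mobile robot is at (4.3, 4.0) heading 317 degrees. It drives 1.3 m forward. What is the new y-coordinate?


y_new = y0 + d*sin(theta)
= 4.0 + 1.3*sin(317)
= 4.0 + -0.8866
= 3.1134


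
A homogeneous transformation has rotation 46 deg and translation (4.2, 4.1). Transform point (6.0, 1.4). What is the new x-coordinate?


x' = cos(theta)*px - sin(theta)*py + tx
= 0.6947*6.0 - 0.7193*1.4 + 4.2
= 7.3609


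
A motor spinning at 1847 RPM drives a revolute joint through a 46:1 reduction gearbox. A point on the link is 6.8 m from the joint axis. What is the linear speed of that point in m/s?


omega_motor = 1847 * 2*pi/60 = 193.4174 rad/s
omega_joint = omega_motor / 46 = 4.2047 rad/s
v = omega_joint * r = 4.2047 * 6.8
= 28.5921 m/s


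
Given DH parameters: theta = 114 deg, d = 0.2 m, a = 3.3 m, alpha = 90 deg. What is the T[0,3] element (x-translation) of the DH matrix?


T[0,3] = a * cos(theta)
= 3.3 * cos(114 deg)
= 3.3 * -0.4067
= -1.3422


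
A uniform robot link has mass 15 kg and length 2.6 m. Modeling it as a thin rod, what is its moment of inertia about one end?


I = (1/3) * m * L^2
= (1/3) * 15 * 2.6^2
= 0.333333 * 15 * 6.76
= 33.8 kg*m^2


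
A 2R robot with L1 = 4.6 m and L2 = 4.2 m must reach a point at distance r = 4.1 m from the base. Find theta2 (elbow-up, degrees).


cos(theta2) = (r^2 - L1^2 - L2^2) / (2*L1*L2)
cos(theta2) = (16.81 - 21.16 - 17.64) / 38.64
cos(theta2) = -0.569099
theta2 = 124.6874 degrees


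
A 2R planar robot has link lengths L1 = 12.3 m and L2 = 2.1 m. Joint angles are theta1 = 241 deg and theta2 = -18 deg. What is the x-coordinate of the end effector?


Convert angles to radians: theta1 = 4.2062, theta2 = -0.3142
x = L1*cos(theta1) + L2*cos(theta1+theta2)
x = -5.9632 + -1.5358
x = -7.499


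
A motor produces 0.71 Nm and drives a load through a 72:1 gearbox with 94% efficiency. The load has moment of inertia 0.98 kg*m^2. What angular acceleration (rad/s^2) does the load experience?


tau_out = tau_motor * N * eta
= 0.71 * 72 * 0.94 = 48.0528 Nm
alpha = tau_out / I = 48.0528 / 0.98
= 49.0335 rad/s^2


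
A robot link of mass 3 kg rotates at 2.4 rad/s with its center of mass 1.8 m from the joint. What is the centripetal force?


F = m * omega^2 * r
= 3 * 2.4^2 * 1.8
= 3 * 5.76 * 1.8
= 31.104 N


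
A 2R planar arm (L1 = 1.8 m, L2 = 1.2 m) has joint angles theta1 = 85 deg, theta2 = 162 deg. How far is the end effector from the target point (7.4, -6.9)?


End effector via forward kinematics:
x = L1*cos(t1) + L2*cos(t1+t2) = -0.312
y = L1*sin(t1) + L2*sin(t1+t2) = 0.6885
Distance to target:
d = sqrt((7.4 - -0.312)^2 + (-6.9 - 0.6885)^2)
= sqrt(59.4749 + 57.586)
= 10.8195 m


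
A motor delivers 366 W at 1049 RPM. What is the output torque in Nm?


omega = 1049 * 2*pi/60 = 109.851 rad/s
tau = P / omega = 366 / 109.851
= 3.3318 Nm


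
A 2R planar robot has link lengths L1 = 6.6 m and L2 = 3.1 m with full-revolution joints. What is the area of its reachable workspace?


r_max = L1 + L2 = 9.7 m
r_min = |L1 - L2| = 3.5 m
Area = pi*(r_max^2 - r_min^2)
= pi*(94.09 - 12.25)
= pi * 81.84
= 257.1079 m^2


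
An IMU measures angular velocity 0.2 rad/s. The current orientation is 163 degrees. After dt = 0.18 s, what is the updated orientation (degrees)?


delta_theta = w * dt = 0.2 * 0.18 = 0.036 rad
= 2.0626 deg
theta_new = 163 + 2.0626 = 165.0626 deg


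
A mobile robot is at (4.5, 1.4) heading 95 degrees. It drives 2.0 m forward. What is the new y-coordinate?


y_new = y0 + d*sin(theta)
= 1.4 + 2.0*sin(95)
= 1.4 + 1.9924
= 3.3924


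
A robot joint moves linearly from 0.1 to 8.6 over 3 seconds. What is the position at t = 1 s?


s = t/T = 1/3 = 0.3333
p(t) = p0 + (pf-p0)*s
= 0.1 + (8.6 - 0.1) * 0.3333
= 2.9333


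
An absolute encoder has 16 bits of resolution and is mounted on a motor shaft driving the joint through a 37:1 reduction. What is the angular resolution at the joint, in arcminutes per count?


counts = 2^16 = 65536
effective counts at joint = 65536 * 37 = 2424832
resolution = 360*60 / 2424832
= 0.0089 arcmin/count


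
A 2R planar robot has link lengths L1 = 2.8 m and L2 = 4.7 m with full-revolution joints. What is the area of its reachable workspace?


r_max = L1 + L2 = 7.5 m
r_min = |L1 - L2| = 1.9 m
Area = pi*(r_max^2 - r_min^2)
= pi*(56.25 - 3.61)
= pi * 52.64
= 165.3734 m^2


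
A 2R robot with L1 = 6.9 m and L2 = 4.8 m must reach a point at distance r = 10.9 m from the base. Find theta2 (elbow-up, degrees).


cos(theta2) = (r^2 - L1^2 - L2^2) / (2*L1*L2)
cos(theta2) = (118.81 - 47.61 - 23.04) / 66.24
cos(theta2) = 0.727053
theta2 = 43.3601 degrees


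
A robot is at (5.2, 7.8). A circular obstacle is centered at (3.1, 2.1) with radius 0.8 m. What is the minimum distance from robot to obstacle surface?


center_dist = sqrt((5.2-3.1)^2 + (7.8-2.1)^2)
= sqrt(4.41 + 32.49)
= 6.0745
min_dist = center_dist - radius = 6.0745 - 0.8 = 5.2745 m


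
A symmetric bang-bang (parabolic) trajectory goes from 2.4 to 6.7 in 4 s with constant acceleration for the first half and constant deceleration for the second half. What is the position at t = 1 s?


Symmetric rest-to-rest: each phase covers (pf-p0)/2 in time T/2. 0.5*a*(T/2)^2 = (pf-p0)/2 => a = 4*(pf-p0)/T^2
a = 4*(6.7-2.4)/4^2 = 1.075
t = 1 is in the acceleration phase (t <= T/2).
p = p0 + 0.5*a*t^2 = 2.4 + 0.5*1.075*1^2
= 2.9375


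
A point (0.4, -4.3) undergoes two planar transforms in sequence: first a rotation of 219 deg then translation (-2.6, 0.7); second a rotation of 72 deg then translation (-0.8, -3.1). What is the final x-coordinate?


After transform 1:
x1 = cos(219)*0.4 - sin(219)*-4.3 + -2.6 = -5.6169
y1 = sin(219)*0.4 + cos(219)*-4.3 + 0.7 = 3.79
After transform 2:
x2 = cos(72)*-5.6169 - sin(72)*3.79 + -0.8
= -6.1402


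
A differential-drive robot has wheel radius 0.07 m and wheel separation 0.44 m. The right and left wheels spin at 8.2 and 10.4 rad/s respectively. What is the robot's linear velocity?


vR = r*wR = 0.07*8.2 = 0.574 m/s
vL = r*wL = 0.07*10.4 = 0.728 m/s
v = (vR+vL)/2 = 0.651 m/s
omega = (vR-vL)/L = -0.35 rad/s
linear velocity = 0.651 m/s


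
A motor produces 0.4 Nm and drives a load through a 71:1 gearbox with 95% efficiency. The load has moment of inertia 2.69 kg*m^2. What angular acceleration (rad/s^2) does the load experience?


tau_out = tau_motor * N * eta
= 0.4 * 71 * 0.95 = 26.98 Nm
alpha = tau_out / I = 26.98 / 2.69
= 10.0297 rad/s^2


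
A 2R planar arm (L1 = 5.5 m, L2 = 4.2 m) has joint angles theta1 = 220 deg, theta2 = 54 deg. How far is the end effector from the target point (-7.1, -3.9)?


End effector via forward kinematics:
x = L1*cos(t1) + L2*cos(t1+t2) = -3.9203
y = L1*sin(t1) + L2*sin(t1+t2) = -7.7251
Distance to target:
d = sqrt((-7.1 - -3.9203)^2 + (-3.9 - -7.7251)^2)
= sqrt(10.1107 + 14.6314)
= 4.9741 m


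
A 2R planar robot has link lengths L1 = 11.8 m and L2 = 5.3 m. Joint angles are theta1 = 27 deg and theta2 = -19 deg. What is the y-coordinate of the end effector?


Convert angles to radians: theta1 = 0.4712, theta2 = -0.3316
y = L1*sin(theta1) + L2*sin(theta1+theta2)
y = 5.3571 + 0.7376
y = 6.0947


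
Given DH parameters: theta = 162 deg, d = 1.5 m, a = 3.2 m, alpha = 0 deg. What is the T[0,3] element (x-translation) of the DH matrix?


T[0,3] = a * cos(theta)
= 3.2 * cos(162 deg)
= 3.2 * -0.9511
= -3.0434


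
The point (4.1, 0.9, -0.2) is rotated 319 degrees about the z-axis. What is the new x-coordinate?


Rotation about z-axis: x' = x*cos(theta) - y*sin(theta)
= 4.1 * 0.7547 - 0.9 * -0.6561
= 3.6848


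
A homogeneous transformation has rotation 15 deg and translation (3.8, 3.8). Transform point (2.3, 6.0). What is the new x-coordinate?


x' = cos(theta)*px - sin(theta)*py + tx
= 0.9659*2.3 - 0.2588*6.0 + 3.8
= 4.4687


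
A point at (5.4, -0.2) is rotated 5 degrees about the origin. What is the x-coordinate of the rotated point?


x' = x*cos(theta) - y*sin(theta)
cos(5 deg) = 0.9962, sin(5 deg) = 0.0872
x' = 5.4 * 0.9962 - -0.2 * 0.0872
= 5.3795 - -0.0174
= 5.3969


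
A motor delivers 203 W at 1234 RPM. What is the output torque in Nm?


omega = 1234 * 2*pi/60 = 129.2242 rad/s
tau = P / omega = 203 / 129.2242
= 1.5709 Nm


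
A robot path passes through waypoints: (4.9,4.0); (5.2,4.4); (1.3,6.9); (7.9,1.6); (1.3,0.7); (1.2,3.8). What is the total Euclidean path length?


Segment lengths:
  seg1 = sqrt((0.3)^2 + (0.4)^2) = 0.5
  seg2 = sqrt((-3.9)^2 + (2.5)^2) = 4.6325
  seg3 = sqrt((6.6)^2 + (-5.3)^2) = 8.4646
  seg4 = sqrt((-6.6)^2 + (-0.9)^2) = 6.6611
  seg5 = sqrt((-0.1)^2 + (3.1)^2) = 3.1016
Total = 23.3598


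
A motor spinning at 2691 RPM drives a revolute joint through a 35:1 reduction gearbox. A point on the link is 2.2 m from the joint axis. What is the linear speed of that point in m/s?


omega_motor = 2691 * 2*pi/60 = 281.8009 rad/s
omega_joint = omega_motor / 35 = 8.0515 rad/s
v = omega_joint * r = 8.0515 * 2.2
= 17.7132 m/s


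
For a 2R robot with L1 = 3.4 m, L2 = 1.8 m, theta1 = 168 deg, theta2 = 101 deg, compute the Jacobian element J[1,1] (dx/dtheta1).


J[1,1] = -L1*sin(t1) - L2*sin(t1+t2)
= -3.4*sin(168) - 1.8*sin(269)
= 1.0928


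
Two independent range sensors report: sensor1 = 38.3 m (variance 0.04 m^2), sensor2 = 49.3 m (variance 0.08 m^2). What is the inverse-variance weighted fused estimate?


w1 = (1/var1) / (1/var1 + 1/var2)
   = 25.0 / (25.0 + 12.5) = 0.6667
w2 = 1 - w1 = 0.3333
fused = w1*s1 + w2*s2 = 25.5333 + 16.4333
= 41.9667 m


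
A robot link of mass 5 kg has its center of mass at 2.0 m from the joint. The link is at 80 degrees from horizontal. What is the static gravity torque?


tau = m*g*L*cos(angle)
= 5 * 9.81 * 2.0 * cos(80 deg)
= 5 * 9.81 * 2.0 * 0.1736
= 17.0349 Nm


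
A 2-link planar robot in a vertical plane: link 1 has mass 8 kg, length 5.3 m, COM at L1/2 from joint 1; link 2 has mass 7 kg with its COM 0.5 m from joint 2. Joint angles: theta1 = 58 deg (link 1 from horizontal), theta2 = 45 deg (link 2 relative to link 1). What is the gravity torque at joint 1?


Horizontal distance from joint 1 to link-1 COM:
  x_c1 = (L1/2)*cos(t1) = 2.65 * 0.5299 = 1.4043 m
Horizontal distance from joint 1 to link-2 COM:
  x_c2 = L1*cos(t1) + Lc2*cos(t1+t2)
       = 5.3*0.5299 + 0.5*-0.225 = 2.6961 m
tau1 = m1*g*x_c1 + m2*g*x_c2
     = 8*9.81*1.4043 + 7*9.81*2.6961
     = 110.2084 + 185.141
     = 295.3493 Nm


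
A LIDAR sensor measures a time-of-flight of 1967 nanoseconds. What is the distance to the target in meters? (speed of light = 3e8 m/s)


tof = 1967 ns = 1.967e-06 s
dist = c * tof / 2
= 3e8 * 1.967e-06 / 2
= 295.05 m


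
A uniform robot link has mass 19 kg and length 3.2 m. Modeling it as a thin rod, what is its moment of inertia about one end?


I = (1/3) * m * L^2
= (1/3) * 19 * 3.2^2
= 0.333333 * 19 * 10.24
= 64.8533 kg*m^2


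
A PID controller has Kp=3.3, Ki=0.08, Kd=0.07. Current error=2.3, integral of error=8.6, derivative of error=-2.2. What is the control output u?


u = Kp*e + Ki*int(e) + Kd*de/dt
= 3.3*2.3 + 0.08*8.6 + 0.07*(-2.2)
= 7.59 + 0.688 + -0.154
= 8.124


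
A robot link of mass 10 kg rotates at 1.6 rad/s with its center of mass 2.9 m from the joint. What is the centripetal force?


F = m * omega^2 * r
= 10 * 1.6^2 * 2.9
= 10 * 2.56 * 2.9
= 74.24 N


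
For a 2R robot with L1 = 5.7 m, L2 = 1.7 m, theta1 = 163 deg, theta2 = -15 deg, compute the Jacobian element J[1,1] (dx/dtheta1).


J[1,1] = -L1*sin(t1) - L2*sin(t1+t2)
= -5.7*sin(163) - 1.7*sin(148)
= -2.5674


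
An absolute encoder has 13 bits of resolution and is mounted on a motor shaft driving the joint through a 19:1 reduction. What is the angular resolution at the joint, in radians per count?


counts = 2^13 = 8192
effective counts at joint = 8192 * 19 = 155648
resolution = 2*pi / 155648
= 4.0368e-05 rad/count


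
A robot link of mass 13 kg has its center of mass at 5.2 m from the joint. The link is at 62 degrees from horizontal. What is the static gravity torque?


tau = m*g*L*cos(angle)
= 13 * 9.81 * 5.2 * cos(62 deg)
= 13 * 9.81 * 5.2 * 0.4695
= 311.3329 Nm


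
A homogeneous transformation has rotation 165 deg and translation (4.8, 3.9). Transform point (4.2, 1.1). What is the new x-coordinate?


x' = cos(theta)*px - sin(theta)*py + tx
= -0.9659*4.2 - 0.2588*1.1 + 4.8
= 0.4584


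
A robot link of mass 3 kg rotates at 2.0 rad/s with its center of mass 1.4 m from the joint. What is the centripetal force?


F = m * omega^2 * r
= 3 * 2.0^2 * 1.4
= 3 * 4.0 * 1.4
= 16.8 N


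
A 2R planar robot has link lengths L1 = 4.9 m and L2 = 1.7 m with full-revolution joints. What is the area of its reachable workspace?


r_max = L1 + L2 = 6.6 m
r_min = |L1 - L2| = 3.2 m
Area = pi*(r_max^2 - r_min^2)
= pi*(43.56 - 10.24)
= pi * 33.32
= 104.6779 m^2


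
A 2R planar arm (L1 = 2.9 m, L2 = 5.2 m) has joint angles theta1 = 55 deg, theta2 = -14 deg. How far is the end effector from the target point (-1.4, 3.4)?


End effector via forward kinematics:
x = L1*cos(t1) + L2*cos(t1+t2) = 5.5879
y = L1*sin(t1) + L2*sin(t1+t2) = 5.787
Distance to target:
d = sqrt((-1.4 - 5.5879)^2 + (3.4 - 5.787)^2)
= sqrt(48.8302 + 5.698)
= 7.3843 m


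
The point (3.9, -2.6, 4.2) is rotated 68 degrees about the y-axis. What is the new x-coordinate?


Rotation about y-axis: x' = x*cos(theta) + z*sin(theta)
= 3.9 * 0.3746 + 4.2 * 0.9272
= 5.3551


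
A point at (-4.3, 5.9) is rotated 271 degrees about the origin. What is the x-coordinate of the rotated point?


x' = x*cos(theta) - y*sin(theta)
cos(271 deg) = 0.0175, sin(271 deg) = -0.9998
x' = -4.3 * 0.0175 - 5.9 * -0.9998
= -0.075 - -5.8991
= 5.8241


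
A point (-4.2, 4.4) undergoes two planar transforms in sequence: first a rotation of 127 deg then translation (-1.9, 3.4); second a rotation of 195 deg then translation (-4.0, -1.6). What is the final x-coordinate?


After transform 1:
x1 = cos(127)*-4.2 - sin(127)*4.4 + -1.9 = -2.8864
y1 = sin(127)*-4.2 + cos(127)*4.4 + 3.4 = -2.6023
After transform 2:
x2 = cos(195)*-2.8864 - sin(195)*-2.6023 + -4.0
= -1.8855


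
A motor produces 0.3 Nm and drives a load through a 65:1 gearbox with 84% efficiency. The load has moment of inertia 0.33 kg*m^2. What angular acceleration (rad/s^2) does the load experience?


tau_out = tau_motor * N * eta
= 0.3 * 65 * 0.84 = 16.38 Nm
alpha = tau_out / I = 16.38 / 0.33
= 49.6364 rad/s^2


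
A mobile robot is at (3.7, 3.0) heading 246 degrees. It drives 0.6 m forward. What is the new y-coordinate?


y_new = y0 + d*sin(theta)
= 3.0 + 0.6*sin(246)
= 3.0 + -0.5481
= 2.4519


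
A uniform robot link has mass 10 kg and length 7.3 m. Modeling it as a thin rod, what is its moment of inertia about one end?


I = (1/3) * m * L^2
= (1/3) * 10 * 7.3^2
= 0.333333 * 10 * 53.29
= 177.6333 kg*m^2
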